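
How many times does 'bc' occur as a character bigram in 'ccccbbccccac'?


Scanning 'ccccbbccccac' for bigram 'bc':
  Position 0: 'cc' -> no
  Position 1: 'cc' -> no
  Position 2: 'cc' -> no
  Position 3: 'cb' -> no
  Position 4: 'bb' -> no
  Position 5: 'bc' -> MATCH
  Position 6: 'cc' -> no
  Position 7: 'cc' -> no
  Position 8: 'cc' -> no
  Position 9: 'ca' -> no
  Position 10: 'ac' -> no
Total matches: 1

1


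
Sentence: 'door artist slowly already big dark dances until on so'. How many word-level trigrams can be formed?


Word trigrams from [10] words:
  Trigram 1: (door artist slowly)
  Trigram 2: (artist slowly already)
  Trigram 3: (slowly already big)
  Trigram 4: (already big dark)
  Trigram 5: (big dark dances)
  Trigram 6: (dark dances until)
  Trigram 7: (dances until on)
  Trigram 8: (until on so)
Total word trigrams: 10 - 2 = 8

8


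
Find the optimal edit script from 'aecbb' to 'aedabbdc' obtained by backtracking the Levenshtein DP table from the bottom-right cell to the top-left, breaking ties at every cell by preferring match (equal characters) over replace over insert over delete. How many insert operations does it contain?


Edit distance = 4. Backtracking from cell (5, 8) with preference match > replace > insert > delete,
then listing the resulting alignment 'aecbb' -> 'aedabbdc' left to right:
  Step 1: keep 'a'
  Step 2: keep 'e'
  Step 3: insert 'd' [insertion #1]
  Step 4: replace c->a
  Step 5: keep 'b'
  Step 6: keep 'b'
  Step 7: insert 'd' [insertion #2]
  Step 8: insert 'c' [insertion #3]
Total insertions: 3

3


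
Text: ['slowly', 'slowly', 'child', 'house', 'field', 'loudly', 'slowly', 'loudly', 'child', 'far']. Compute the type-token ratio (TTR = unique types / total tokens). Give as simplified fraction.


Tokens: 10
Unique types: ('child', 'far', 'field', 'house', 'loudly', 'slowly') = 6
TTR = 6/10
Simplify: divide both by 2 -> 3/5
TTR = 3/5

3/5


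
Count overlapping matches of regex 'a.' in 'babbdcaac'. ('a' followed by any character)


Pattern: a. means 'a' followed by any character.
Scanning 'babbdcaac' position-by-position:
  Pos 0: window 'ba' -> no
  Pos 1: window 'ab' -> MATCH
  Pos 2: window 'bb' -> no
  Pos 3: window 'bd' -> no
  Pos 4: window 'dc' -> no
  Pos 5: window 'ca' -> no
  Pos 6: window 'aa' -> MATCH
  Pos 7: window 'ac' -> MATCH
  Pos 8: window 'c' -> no
Total matches: 3

3


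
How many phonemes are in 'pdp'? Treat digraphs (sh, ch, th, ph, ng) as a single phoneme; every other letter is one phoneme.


Parsing 'pdp' greedily, digraphs first:
  'p' -> consonant phoneme (phonemes so far: 1)
  'd' -> consonant phoneme (phonemes so far: 2)
  'p' -> consonant phoneme (phonemes so far: 3)
Total phonemes: 3

3


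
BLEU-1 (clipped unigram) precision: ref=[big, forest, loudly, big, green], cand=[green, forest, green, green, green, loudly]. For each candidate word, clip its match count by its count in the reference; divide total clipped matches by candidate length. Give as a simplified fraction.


Reference word counts: {'big': 2, 'forest': 1, 'green': 1, 'loudly': 1}
Checking each candidate word (with clipping):
  'green' -> in reference (ref count 1, used 1/1) -> match (matches: 1)
  'forest' -> in reference (ref count 1, used 1/1) -> match (matches: 2)
  'green' -> ref count 1 already used up (1/1) -> clipped, no match (matches: 2)
  'green' -> ref count 1 already used up (1/1) -> clipped, no match (matches: 2)
  'green' -> ref count 1 already used up (1/1) -> clipped, no match (matches: 2)
  'loudly' -> in reference (ref count 1, used 1/1) -> match (matches: 3)
Clipped matches: 3, Candidate length: 6
Precision = 3/6 = 1/2

1/2


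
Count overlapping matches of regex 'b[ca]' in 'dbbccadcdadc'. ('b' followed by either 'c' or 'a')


Pattern: b[ca] means 'b' followed by either 'c' or 'a'.
Scanning 'dbbccadcdadc' position-by-position:
  Pos 0: window 'db' -> no
  Pos 1: window 'bb' -> no
  Pos 2: window 'bc' -> MATCH
  Pos 3: window 'cc' -> no
  Pos 4: window 'ca' -> no
  Pos 5: window 'ad' -> no
  Pos 6: window 'dc' -> no
  Pos 7: window 'cd' -> no
  Pos 8: window 'da' -> no
  Pos 9: window 'ad' -> no
  Pos 10: window 'dc' -> no
  Pos 11: window 'c' -> no
Total matches: 1

1


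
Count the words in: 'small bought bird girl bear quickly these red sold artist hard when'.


Counting words by splitting on spaces:
  Word 1: 'small'
  Word 2: 'bought'
  Word 3: 'bird'
  Word 4: 'girl'
  Word 5: 'bear'
  Word 6: 'quickly'
  Word 7: 'these'
  Word 8: 'red'
  Word 9: 'sold'
  Word 10: 'artist'
  Word 11: 'hard'
  Word 12: 'when'
Total words: 12

12


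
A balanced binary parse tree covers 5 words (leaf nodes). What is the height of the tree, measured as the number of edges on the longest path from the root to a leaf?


In a balanced binary tree with n leaves the deepest leaf is ceil(log2(n)) edges below the root.
log2(5) = 2.3219
ceil(2.3219) = 3
height (edges) = 3

3


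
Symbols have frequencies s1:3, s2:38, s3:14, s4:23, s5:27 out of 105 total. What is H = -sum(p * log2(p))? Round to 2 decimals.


Computing entropy H = -sum(p_i * log2(p_i)):
  s1: p = 3/105 = 0.0286, -p*log2(p) = 0.1466
  s2: p = 38/105 = 0.3619, -p*log2(p) = 0.5307
  s3: p = 14/105 = 0.1333, -p*log2(p) = 0.3876
  s4: p = 23/105 = 0.2190, -p*log2(p) = 0.4799
  s5: p = 27/105 = 0.2571, -p*log2(p) = 0.5038
H = sum of terms = 2.0486
Rounded to 2 decimals: 2.05

2.05


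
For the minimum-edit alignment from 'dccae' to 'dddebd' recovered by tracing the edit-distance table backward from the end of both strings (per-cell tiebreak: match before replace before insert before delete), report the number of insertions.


Edit distance = 5. Backtracking from cell (5, 6) with preference match > replace > insert > delete,
then listing the resulting alignment 'dccae' -> 'dddebd' left to right:
  Step 1: insert 'd' [insertion #1]
  Step 2: keep 'd'
  Step 3: replace c->d
  Step 4: replace c->e
  Step 5: replace a->b
  Step 6: replace e->d
Total insertions: 1

1


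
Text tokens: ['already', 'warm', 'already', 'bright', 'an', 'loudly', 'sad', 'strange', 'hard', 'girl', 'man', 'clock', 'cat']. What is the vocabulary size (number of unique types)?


Listing all tokens and tracking unique types:
  Token 1: 'already' -> NEW (unique so far: 1)
  Token 2: 'warm' -> NEW (unique so far: 2)
  Token 3: 'already' -> duplicate (unique so far: 2)
  Token 4: 'bright' -> NEW (unique so far: 3)
  Token 5: 'an' -> NEW (unique so far: 4)
  Token 6: 'loudly' -> NEW (unique so far: 5)
  Token 7: 'sad' -> NEW (unique so far: 6)
  Token 8: 'strange' -> NEW (unique so far: 7)
  Token 9: 'hard' -> NEW (unique so far: 8)
  Token 10: 'girl' -> NEW (unique so far: 9)
  Token 11: 'man' -> NEW (unique so far: 10)
  Token 12: 'clock' -> NEW (unique so far: 11)
  Token 13: 'cat' -> NEW (unique so far: 12)
Unique types: ('already', 'an', 'bright', 'cat', 'clock', 'girl', 'hard', 'loudly', 'man', 'sad', 'strange', 'warm')
Vocabulary size: 12

12


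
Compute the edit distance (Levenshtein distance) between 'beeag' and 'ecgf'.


Building DP table for s1='beeag' (len 5) and s2='ecgf' (len 4):
       e  c  g  f
    0  1  2  3  4
  b 1  1  2  3  4
  e 2  1  2  3  4
  e 3  2  2  3  4
  a 4  3  3  3  4
  g 5  4  4  3  4
Edit distance = dp[5][4] = 4

4


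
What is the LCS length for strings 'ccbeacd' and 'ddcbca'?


DP table for LCS of 'ccbeacd' and 'ddcbca':
       d  d  c  b  c  a
    0  0  0  0  0  0  0
  c 0  0  0  1  1  1  1
  c 0  0  0  1  1  2  2
  b 0  0  0  1  2  2  2
  e 0  0  0  1  2  2  2
  a 0  0  0  1  2  2  3
  c 0  0  0  1  2  3  3
  d 0  1  1  1  2  3  3
LCS: 'cca'
LCS length = 3

3


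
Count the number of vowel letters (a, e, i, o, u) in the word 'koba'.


Scanning each character of 'koba':
  Position 1: 'k' -> consonant (running count: 0)
  Position 2: 'o' -> vowel (running count: 1)
  Position 3: 'b' -> consonant (running count: 1)
  Position 4: 'a' -> vowel (running count: 2)
Total vowels: 2

2


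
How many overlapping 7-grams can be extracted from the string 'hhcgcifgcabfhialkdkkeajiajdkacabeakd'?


String 'hhcgcifgcabfhialkdkkeajiajdkacabeakd' has length L = 36.
Number of overlapping n-grams = L - n + 1
Substituting: 36 - 7 + 1 = 30

30


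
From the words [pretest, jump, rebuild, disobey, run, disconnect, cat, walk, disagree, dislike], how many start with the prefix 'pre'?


Checking each word for prefix 'pre':
  'pretest' -> YES, starts with 'pre' (count: 1)
  'jump' -> no (count: 1)
  'rebuild' -> no (count: 1)
  'disobey' -> no (count: 1)
  'run' -> no (count: 1)
  'disconnect' -> no (count: 1)
  'cat' -> no (count: 1)
  'walk' -> no (count: 1)
  'disagree' -> no (count: 1)
  'dislike' -> no (count: 1)
Total with prefix 'pre': 1

1


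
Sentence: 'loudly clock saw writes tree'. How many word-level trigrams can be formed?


Word trigrams from [5] words:
  Trigram 1: (loudly clock saw)
  Trigram 2: (clock saw writes)
  Trigram 3: (saw writes tree)
Total word trigrams: 5 - 2 = 3

3


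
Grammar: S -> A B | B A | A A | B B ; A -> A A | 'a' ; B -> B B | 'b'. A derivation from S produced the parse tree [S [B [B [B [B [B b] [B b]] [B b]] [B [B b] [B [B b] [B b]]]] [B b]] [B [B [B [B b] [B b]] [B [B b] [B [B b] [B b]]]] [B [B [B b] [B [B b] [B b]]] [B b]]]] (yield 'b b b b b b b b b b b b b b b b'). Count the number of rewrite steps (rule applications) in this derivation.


Every bracketed nonterminal node [X ...] in the tree is produced by exactly one rule application.
Reading the tree off as a leftmost derivation:
  Step 1: S  =>  B B   (applied S -> B B)
  Step 2: B B  =>  B B B   (applied B -> B B)
  Step 3: B B B  =>  B B B B   (applied B -> B B)
  Step 4: B B B B  =>  B B B B B   (applied B -> B B)
  Step 5: B B B B B  =>  B B B B B B   (applied B -> B B)
  Step 6: B B B B B B  =>  b B B B B B   (applied B -> b)
  Step 7: b B B B B B  =>  b b B B B B   (applied B -> b)
  Step 8: b b B B B B  =>  b b b B B B   (applied B -> b)
  Step 9: b b b B B B  =>  b b b B B B B   (applied B -> B B)
  Step 10: b b b B B B B  =>  b b b b B B B   (applied B -> b)
  Step 11: b b b b B B B  =>  b b b b B B B B   (applied B -> B B)
  Step 12: b b b b B B B B  =>  b b b b b B B B   (applied B -> b)
  Step 13: b b b b b B B B  =>  b b b b b b B B   (applied B -> b)
  Step 14: b b b b b b B B  =>  b b b b b b b B   (applied B -> b)
  Step 15: b b b b b b b B  =>  b b b b b b b B B   (applied B -> B B)
  Step 16: b b b b b b b B B  =>  b b b b b b b B B B   (applied B -> B B)
  Step 17: b b b b b b b B B B  =>  b b b b b b b B B B B   (applied B -> B B)
  Step 18: b b b b b b b B B B B  =>  b b b b b b b b B B B   (applied B -> b)
  Step 19: b b b b b b b b B B B  =>  b b b b b b b b b B B   (applied B -> b)
  Step 20: b b b b b b b b b B B  =>  b b b b b b b b b B B B   (applied B -> B B)
  Step 21: b b b b b b b b b B B B  =>  b b b b b b b b b b B B   (applied B -> b)
  Step 22: b b b b b b b b b b B B  =>  b b b b b b b b b b B B B   (applied B -> B B)
  Step 23: b b b b b b b b b b B B B  =>  b b b b b b b b b b b B B   (applied B -> b)
  Step 24: b b b b b b b b b b b B B  =>  b b b b b b b b b b b b B   (applied B -> b)
  Step 25: b b b b b b b b b b b b B  =>  b b b b b b b b b b b b B B   (applied B -> B B)
  Step 26: b b b b b b b b b b b b B B  =>  b b b b b b b b b b b b B B B   (applied B -> B B)
  Step 27: b b b b b b b b b b b b B B B  =>  b b b b b b b b b b b b b B B   (applied B -> b)
  Step 28: b b b b b b b b b b b b b B B  =>  b b b b b b b b b b b b b B B B   (applied B -> B B)
  Step 29: b b b b b b b b b b b b b B B B  =>  b b b b b b b b b b b b b b B B   (applied B -> b)
  Step 30: b b b b b b b b b b b b b b B B  =>  b b b b b b b b b b b b b b b B   (applied B -> b)
  Step 31: b b b b b b b b b b b b b b b B  =>  b b b b b b b b b b b b b b b b   (applied B -> b)
Final yield: b b b b b b b b b b b b b b b b
Total rewrite steps: 31

31


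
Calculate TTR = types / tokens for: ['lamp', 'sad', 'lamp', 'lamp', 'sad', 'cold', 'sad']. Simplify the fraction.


Tokens: 7
Unique types: ('cold', 'lamp', 'sad') = 3
TTR = 3/7
Already in lowest terms.

3/7


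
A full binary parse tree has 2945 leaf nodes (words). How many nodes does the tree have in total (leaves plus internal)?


Leaf nodes (terminals): 2945
Internal nodes = n - 1 = 2945 - 1 = 2944
Total = leaves + internal = 2945 + 2944 = 5889

5889


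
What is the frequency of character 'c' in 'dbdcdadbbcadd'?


Scanning 'dbdcdadbbcadd' for 'c':
  Position 3: 'c' -> MATCH (count: 1)
  Position 9: 'c' -> MATCH (count: 2)
Total occurrences of 'c': 2

2


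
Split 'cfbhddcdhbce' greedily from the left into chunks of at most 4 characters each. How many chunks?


'cfbhddcdhbce' has 12 characters.
Chunking with max size 4:
  Chunk 1: 'cfbh' (positions 0-3)
  Chunk 2: 'ddcd' (positions 4-7)
  Chunk 3: 'hbce' (positions 8-11)
Total chunks: ceil(12 / 4) = 3

3


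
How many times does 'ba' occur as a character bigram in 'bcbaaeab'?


Scanning 'bcbaaeab' for bigram 'ba':
  Position 0: 'bc' -> no
  Position 1: 'cb' -> no
  Position 2: 'ba' -> MATCH
  Position 3: 'aa' -> no
  Position 4: 'ae' -> no
  Position 5: 'ea' -> no
  Position 6: 'ab' -> no
Total matches: 1

1


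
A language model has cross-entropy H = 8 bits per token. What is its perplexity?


Perplexity formula: PP = 2^H
H = 8
PP = 2^8
Steps: 2^1 = 2, 2^2 = 4, 2^3 = 8, 2^4 = 16, 2^5 = 32, 2^6 = 64, 2^7 = 128, 2^8 = 256
PP = 256

256


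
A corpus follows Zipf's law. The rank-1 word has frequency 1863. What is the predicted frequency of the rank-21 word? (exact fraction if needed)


Zipf's law: freq(rank) = f1 / rank
f1 = 1863, rank = 21
freq = 1863 / 21
GCD(1863, 21) = 3
Simplified: 621/7

621/7


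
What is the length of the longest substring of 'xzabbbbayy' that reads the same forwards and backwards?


Scanning 'xzabbbbayy' for palindromic substrings.
Substring at positions 2-7: 'abbbba'.
Check: reverse('abbbba') = 'abbbba' -> palindrome confirmed.
Neighbouring characters ('z' / 'y') break symmetry, so it cannot extend further.
No longer palindromic substring exists; longest length = 6

6


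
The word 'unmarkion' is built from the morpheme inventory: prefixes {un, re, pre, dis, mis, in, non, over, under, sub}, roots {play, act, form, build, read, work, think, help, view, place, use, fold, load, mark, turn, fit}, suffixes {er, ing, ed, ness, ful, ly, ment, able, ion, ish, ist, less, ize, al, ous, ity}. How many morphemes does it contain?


Segmenting 'unmarkion' against the inventory:
  'un' -> prefix (morpheme 1)
  'mark' -> root (morpheme 2)
  'ion' -> suffix (morpheme 3)
Total morphemes: 3

3


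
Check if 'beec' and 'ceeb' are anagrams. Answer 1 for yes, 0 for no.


Sort characters of 'beec': 'bcee'
Sort characters of 'ceeb': 'bcee'
Sorted forms match -> they ARE anagrams
Result: 1

1


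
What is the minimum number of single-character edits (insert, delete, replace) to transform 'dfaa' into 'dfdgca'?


Building DP table for s1='dfaa' (len 4) and s2='dfdgca' (len 6):
       d  f  d  g  c  a
    0  1  2  3  4  5  6
  d 1  0  1  2  3  4  5
  f 2  1  0  1  2  3  4
  a 3  2  1  1  2  3  3
  a 4  3  2  2  2  3  3
Edit distance = dp[4][6] = 3

3


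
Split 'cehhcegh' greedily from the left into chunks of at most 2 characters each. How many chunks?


'cehhcegh' has 8 characters.
Chunking with max size 2:
  Chunk 1: 'ce' (positions 0-1)
  Chunk 2: 'hh' (positions 2-3)
  Chunk 3: 'ce' (positions 4-5)
  Chunk 4: 'gh' (positions 6-7)
Total chunks: ceil(8 / 2) = 4

4


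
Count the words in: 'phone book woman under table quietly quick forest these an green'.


Counting words by splitting on spaces:
  Word 1: 'phone'
  Word 2: 'book'
  Word 3: 'woman'
  Word 4: 'under'
  Word 5: 'table'
  Word 6: 'quietly'
  Word 7: 'quick'
  Word 8: 'forest'
  Word 9: 'these'
  Word 10: 'an'
  Word 11: 'green'
Total words: 11

11


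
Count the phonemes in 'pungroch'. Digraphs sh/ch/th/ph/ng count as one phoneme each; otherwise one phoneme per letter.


Parsing 'pungroch' greedily, digraphs first:
  'p' -> consonant phoneme (phonemes so far: 1)
  'u' -> vowel phoneme (phonemes so far: 2)
  'ng' -> digraph (1 consonant phoneme) (phonemes so far: 3)
  'r' -> consonant phoneme (phonemes so far: 4)
  'o' -> vowel phoneme (phonemes so far: 5)
  'ch' -> digraph (1 consonant phoneme) (phonemes so far: 6)
Total phonemes: 6

6


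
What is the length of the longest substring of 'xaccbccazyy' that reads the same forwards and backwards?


Scanning 'xaccbccazyy' for palindromic substrings.
Substring at positions 1-7: 'accbcca'.
Check: reverse('accbcca') = 'accbcca' -> palindrome confirmed.
Neighbouring characters ('x' / 'z') break symmetry, so it cannot extend further.
No longer palindromic substring exists; longest length = 7

7


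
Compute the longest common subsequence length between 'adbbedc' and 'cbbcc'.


DP table for LCS of 'adbbedc' and 'cbbcc':
       c  b  b  c  c
    0  0  0  0  0  0
  a 0  0  0  0  0  0
  d 0  0  0  0  0  0
  b 0  0  1  1  1  1
  b 0  0  1  2  2  2
  e 0  0  1  2  2  2
  d 0  0  1  2  2  2
  c 0  1  1  2  3  3
LCS: 'bbc'
LCS length = 3

3


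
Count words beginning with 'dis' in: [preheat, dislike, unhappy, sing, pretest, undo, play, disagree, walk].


Checking each word for prefix 'dis':
  'preheat' -> no (count: 0)
  'dislike' -> YES, starts with 'dis' (count: 1)
  'unhappy' -> no (count: 1)
  'sing' -> no (count: 1)
  'pretest' -> no (count: 1)
  'undo' -> no (count: 1)
  'play' -> no (count: 1)
  'disagree' -> YES, starts with 'dis' (count: 2)
  'walk' -> no (count: 2)
Total with prefix 'dis': 2

2


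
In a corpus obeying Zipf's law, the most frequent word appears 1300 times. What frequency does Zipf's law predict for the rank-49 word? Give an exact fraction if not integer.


Zipf's law: freq(rank) = f1 / rank
f1 = 1300, rank = 49
freq = 1300 / 49
GCD(1300, 49) = 1
Simplified: 1300/49

1300/49


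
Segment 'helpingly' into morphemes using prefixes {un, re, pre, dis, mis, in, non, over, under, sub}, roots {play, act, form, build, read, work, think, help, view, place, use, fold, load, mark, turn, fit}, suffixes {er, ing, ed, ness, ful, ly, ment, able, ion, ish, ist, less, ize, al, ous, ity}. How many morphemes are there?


Segmenting 'helpingly' against the inventory:
  'help' -> root (morpheme 1)
  'ing' -> suffix (morpheme 2)
  'ly' -> suffix (morpheme 3)
Total morphemes: 3

3


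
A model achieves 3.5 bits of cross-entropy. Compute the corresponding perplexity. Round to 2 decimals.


Perplexity formula: PP = 2^H
H = 3.5
PP = 2^3.5
Decompose: 2^3.5 = 2^3 * 2^0.5 = 2^3 * sqrt(2)
2^3 = 8, sqrt(2) ~ 1.4142136
PP ~ 8 * 1.4142136 = 11.3137088
Rounded to 2 decimals: 11.31

11.31


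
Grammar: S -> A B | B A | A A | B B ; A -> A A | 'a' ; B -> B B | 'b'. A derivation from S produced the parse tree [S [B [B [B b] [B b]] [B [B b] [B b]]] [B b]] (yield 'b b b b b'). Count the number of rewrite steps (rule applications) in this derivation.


Every bracketed nonterminal node [X ...] in the tree is produced by exactly one rule application.
Reading the tree off as a leftmost derivation:
  Step 1: S  =>  B B   (applied S -> B B)
  Step 2: B B  =>  B B B   (applied B -> B B)
  Step 3: B B B  =>  B B B B   (applied B -> B B)
  Step 4: B B B B  =>  b B B B   (applied B -> b)
  Step 5: b B B B  =>  b b B B   (applied B -> b)
  Step 6: b b B B  =>  b b B B B   (applied B -> B B)
  Step 7: b b B B B  =>  b b b B B   (applied B -> b)
  Step 8: b b b B B  =>  b b b b B   (applied B -> b)
  Step 9: b b b b B  =>  b b b b b   (applied B -> b)
Final yield: b b b b b
Total rewrite steps: 9

9


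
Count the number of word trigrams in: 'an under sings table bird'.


Word trigrams from [5] words:
  Trigram 1: (an under sings)
  Trigram 2: (under sings table)
  Trigram 3: (sings table bird)
Total word trigrams: 5 - 2 = 3

3


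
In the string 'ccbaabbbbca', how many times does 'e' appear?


Scanning 'ccbaabbbbca' for 'e':
  No matches found.
Total occurrences of 'e': 0

0


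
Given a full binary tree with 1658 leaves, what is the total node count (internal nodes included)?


Leaf nodes (terminals): 1658
Internal nodes = n - 1 = 1658 - 1 = 1657
Total = leaves + internal = 1658 + 1657 = 3315

3315


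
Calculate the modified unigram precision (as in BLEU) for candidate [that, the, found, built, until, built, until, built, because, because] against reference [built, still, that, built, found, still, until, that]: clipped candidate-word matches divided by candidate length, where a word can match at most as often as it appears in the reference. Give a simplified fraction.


Reference word counts: {'built': 2, 'found': 1, 'still': 2, 'that': 2, 'until': 1}
Checking each candidate word (with clipping):
  'that' -> in reference (ref count 2, used 1/2) -> match (matches: 1)
  'the' -> not in reference -> no match (matches: 1)
  'found' -> in reference (ref count 1, used 1/1) -> match (matches: 2)
  'built' -> in reference (ref count 2, used 1/2) -> match (matches: 3)
  'until' -> in reference (ref count 1, used 1/1) -> match (matches: 4)
  'built' -> in reference (ref count 2, used 2/2) -> match (matches: 5)
  'until' -> ref count 1 already used up (1/1) -> clipped, no match (matches: 5)
  'built' -> ref count 2 already used up (2/2) -> clipped, no match (matches: 5)
  'because' -> not in reference -> no match (matches: 5)
  'because' -> not in reference -> no match (matches: 5)
Clipped matches: 5, Candidate length: 10
Precision = 5/10 = 1/2

1/2


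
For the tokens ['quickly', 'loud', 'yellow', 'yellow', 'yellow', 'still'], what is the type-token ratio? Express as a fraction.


Tokens: 6
Unique types: ('loud', 'quickly', 'still', 'yellow') = 4
TTR = 4/6
Simplify: divide both by 2 -> 2/3
TTR = 2/3

2/3


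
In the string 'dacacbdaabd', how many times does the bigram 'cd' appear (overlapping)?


Scanning 'dacacbdaabd' for bigram 'cd':
  Position 0: 'da' -> no
  Position 1: 'ac' -> no
  Position 2: 'ca' -> no
  Position 3: 'ac' -> no
  Position 4: 'cb' -> no
  Position 5: 'bd' -> no
  Position 6: 'da' -> no
  Position 7: 'aa' -> no
  Position 8: 'ab' -> no
  Position 9: 'bd' -> no
Total matches: 0

0


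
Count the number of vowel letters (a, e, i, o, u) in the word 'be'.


Scanning each character of 'be':
  Position 1: 'b' -> consonant (running count: 0)
  Position 2: 'e' -> vowel (running count: 1)
Total vowels: 1

1


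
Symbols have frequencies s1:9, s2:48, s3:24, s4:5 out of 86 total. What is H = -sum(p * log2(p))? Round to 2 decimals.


Computing entropy H = -sum(p_i * log2(p_i)):
  s1: p = 9/86 = 0.1047, -p*log2(p) = 0.3408
  s2: p = 48/86 = 0.5581, -p*log2(p) = 0.4696
  s3: p = 24/86 = 0.2791, -p*log2(p) = 0.5139
  s4: p = 5/86 = 0.0581, -p*log2(p) = 0.2386
H = sum of terms = 1.5629
Rounded to 2 decimals: 1.56

1.56


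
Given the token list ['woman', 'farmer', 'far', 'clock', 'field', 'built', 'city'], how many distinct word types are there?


Listing all tokens and tracking unique types:
  Token 1: 'woman' -> NEW (unique so far: 1)
  Token 2: 'farmer' -> NEW (unique so far: 2)
  Token 3: 'far' -> NEW (unique so far: 3)
  Token 4: 'clock' -> NEW (unique so far: 4)
  Token 5: 'field' -> NEW (unique so far: 5)
  Token 6: 'built' -> NEW (unique so far: 6)
  Token 7: 'city' -> NEW (unique so far: 7)
Unique types: ('built', 'city', 'clock', 'far', 'farmer', 'field', 'woman')
Vocabulary size: 7

7


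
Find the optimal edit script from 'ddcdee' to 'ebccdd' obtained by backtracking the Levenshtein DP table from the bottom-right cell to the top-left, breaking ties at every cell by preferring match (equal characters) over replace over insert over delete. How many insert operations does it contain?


Edit distance = 5. Backtracking from cell (6, 6) with preference match > replace > insert > delete,
then listing the resulting alignment 'ddcdee' -> 'ebccdd' left to right:
  Step 1: replace d->e
  Step 2: replace d->b
  Step 3: keep 'c'
  Step 4: replace d->c
  Step 5: replace e->d
  Step 6: replace e->d
Total insertions: 0

0


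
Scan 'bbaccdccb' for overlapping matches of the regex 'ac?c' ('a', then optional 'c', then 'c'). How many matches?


Pattern: ac?c means 'a', then optional 'c', then 'c'.
Scanning 'bbaccdccb' position-by-position:
  Pos 0: window 'bba' -> no
  Pos 1: window 'bac' -> no
  Pos 2: window 'acc' -> MATCH
  Pos 3: window 'ccd' -> no
  Pos 4: window 'cdc' -> no
  Pos 5: window 'dcc' -> no
  Pos 6: window 'ccb' -> no
  Pos 7: window 'cb' -> no
  Pos 8: window 'b' -> no
Total matches: 1

1


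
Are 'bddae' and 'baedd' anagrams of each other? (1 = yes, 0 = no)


Sort characters of 'bddae': 'abdde'
Sort characters of 'baedd': 'abdde'
Sorted forms match -> they ARE anagrams
Result: 1

1


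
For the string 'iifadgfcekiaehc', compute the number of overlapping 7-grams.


String 'iifadgfcekiaehc' has length L = 15.
Number of overlapping n-grams = L - n + 1
Substituting: 15 - 7 + 1 = 9

9


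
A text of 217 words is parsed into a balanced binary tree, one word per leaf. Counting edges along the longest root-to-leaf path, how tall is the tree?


In a balanced binary tree with n leaves the deepest leaf is ceil(log2(n)) edges below the root.
log2(217) = 7.7616
ceil(7.7616) = 8
height (edges) = 8

8


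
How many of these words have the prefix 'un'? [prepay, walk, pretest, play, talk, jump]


Checking each word for prefix 'un':
  'prepay' -> no (count: 0)
  'walk' -> no (count: 0)
  'pretest' -> no (count: 0)
  'play' -> no (count: 0)
  'talk' -> no (count: 0)
  'jump' -> no (count: 0)
Total with prefix 'un': 0

0


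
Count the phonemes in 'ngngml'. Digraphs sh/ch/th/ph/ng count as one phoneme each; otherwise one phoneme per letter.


Parsing 'ngngml' greedily, digraphs first:
  'ng' -> digraph (1 consonant phoneme) (phonemes so far: 1)
  'ng' -> digraph (1 consonant phoneme) (phonemes so far: 2)
  'm' -> consonant phoneme (phonemes so far: 3)
  'l' -> consonant phoneme (phonemes so far: 4)
Total phonemes: 4

4


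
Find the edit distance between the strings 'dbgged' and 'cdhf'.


Building DP table for s1='dbgged' (len 6) and s2='cdhf' (len 4):
       c  d  h  f
    0  1  2  3  4
  d 1  1  1  2  3
  b 2  2  2  2  3
  g 3  3  3  3  3
  g 4  4  4  4  4
  e 5  5  5  5  5
  d 6  6  5  6  6
Edit distance = dp[6][4] = 6

6


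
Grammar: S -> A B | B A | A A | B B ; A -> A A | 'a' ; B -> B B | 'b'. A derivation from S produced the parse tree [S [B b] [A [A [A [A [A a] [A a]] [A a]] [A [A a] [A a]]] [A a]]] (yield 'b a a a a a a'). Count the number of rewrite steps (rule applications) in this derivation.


Every bracketed nonterminal node [X ...] in the tree is produced by exactly one rule application.
Reading the tree off as a leftmost derivation:
  Step 1: S  =>  B A   (applied S -> B A)
  Step 2: B A  =>  b A   (applied B -> b)
  Step 3: b A  =>  b A A   (applied A -> A A)
  Step 4: b A A  =>  b A A A   (applied A -> A A)
  Step 5: b A A A  =>  b A A A A   (applied A -> A A)
  Step 6: b A A A A  =>  b A A A A A   (applied A -> A A)
  Step 7: b A A A A A  =>  b a A A A A   (applied A -> a)
  Step 8: b a A A A A  =>  b a a A A A   (applied A -> a)
  Step 9: b a a A A A  =>  b a a a A A   (applied A -> a)
  Step 10: b a a a A A  =>  b a a a A A A   (applied A -> A A)
  Step 11: b a a a A A A  =>  b a a a a A A   (applied A -> a)
  Step 12: b a a a a A A  =>  b a a a a a A   (applied A -> a)
  Step 13: b a a a a a A  =>  b a a a a a a   (applied A -> a)
Final yield: b a a a a a a
Total rewrite steps: 13

13


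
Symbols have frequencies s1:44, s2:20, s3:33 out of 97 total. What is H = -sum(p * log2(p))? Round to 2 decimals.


Computing entropy H = -sum(p_i * log2(p_i)):
  s1: p = 44/97 = 0.4536, -p*log2(p) = 0.5173
  s2: p = 20/97 = 0.2062, -p*log2(p) = 0.4697
  s3: p = 33/97 = 0.3402, -p*log2(p) = 0.5292
H = sum of terms = 1.5162
Rounded to 2 decimals: 1.52

1.52


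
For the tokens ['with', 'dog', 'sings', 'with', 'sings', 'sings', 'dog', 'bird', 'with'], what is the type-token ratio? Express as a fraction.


Tokens: 9
Unique types: ('bird', 'dog', 'sings', 'with') = 4
TTR = 4/9
Already in lowest terms.

4/9


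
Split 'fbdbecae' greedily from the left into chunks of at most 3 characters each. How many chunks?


'fbdbecae' has 8 characters.
Chunking with max size 3:
  Chunk 1: 'fbd' (positions 0-2)
  Chunk 2: 'bec' (positions 3-5)
  Chunk 3: 'ae' (positions 6-7)
Total chunks: ceil(8 / 3) = 3

3


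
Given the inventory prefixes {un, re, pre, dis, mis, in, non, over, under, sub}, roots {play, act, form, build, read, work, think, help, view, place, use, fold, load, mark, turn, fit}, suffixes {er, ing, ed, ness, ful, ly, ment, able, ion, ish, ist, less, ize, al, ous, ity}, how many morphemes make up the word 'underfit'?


Segmenting 'underfit' against the inventory:
  'under' -> prefix (morpheme 1)
  'fit' -> root (morpheme 2)
Total morphemes: 2

2


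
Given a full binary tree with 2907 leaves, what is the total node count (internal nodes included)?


Leaf nodes (terminals): 2907
Internal nodes = n - 1 = 2907 - 1 = 2906
Total = leaves + internal = 2907 + 2906 = 5813

5813


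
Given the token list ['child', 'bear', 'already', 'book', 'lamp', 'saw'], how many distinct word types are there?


Listing all tokens and tracking unique types:
  Token 1: 'child' -> NEW (unique so far: 1)
  Token 2: 'bear' -> NEW (unique so far: 2)
  Token 3: 'already' -> NEW (unique so far: 3)
  Token 4: 'book' -> NEW (unique so far: 4)
  Token 5: 'lamp' -> NEW (unique so far: 5)
  Token 6: 'saw' -> NEW (unique so far: 6)
Unique types: ('already', 'bear', 'book', 'child', 'lamp', 'saw')
Vocabulary size: 6

6


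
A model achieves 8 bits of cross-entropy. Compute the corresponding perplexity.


Perplexity formula: PP = 2^H
H = 8
PP = 2^8
Steps: 2^1 = 2, 2^2 = 4, 2^3 = 8, 2^4 = 16, 2^5 = 32, 2^6 = 64, 2^7 = 128, 2^8 = 256
PP = 256

256


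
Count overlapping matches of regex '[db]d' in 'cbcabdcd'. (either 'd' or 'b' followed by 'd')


Pattern: [db]d means either 'd' or 'b' followed by 'd'.
Scanning 'cbcabdcd' position-by-position:
  Pos 0: window 'cb' -> no
  Pos 1: window 'bc' -> no
  Pos 2: window 'ca' -> no
  Pos 3: window 'ab' -> no
  Pos 4: window 'bd' -> MATCH
  Pos 5: window 'dc' -> no
  Pos 6: window 'cd' -> no
  Pos 7: window 'd' -> no
Total matches: 1

1


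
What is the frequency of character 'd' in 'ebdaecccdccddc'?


Scanning 'ebdaecccdccddc' for 'd':
  Position 2: 'd' -> MATCH (count: 1)
  Position 8: 'd' -> MATCH (count: 2)
  Position 11: 'd' -> MATCH (count: 3)
  Position 12: 'd' -> MATCH (count: 4)
Total occurrences of 'd': 4

4


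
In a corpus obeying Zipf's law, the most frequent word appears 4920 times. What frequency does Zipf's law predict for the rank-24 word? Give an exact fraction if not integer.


Zipf's law: freq(rank) = f1 / rank
f1 = 4920, rank = 24
freq = 4920 / 24
= 205

205


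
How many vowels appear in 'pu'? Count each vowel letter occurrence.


Scanning each character of 'pu':
  Position 1: 'p' -> consonant (running count: 0)
  Position 2: 'u' -> vowel (running count: 1)
Total vowels: 1

1


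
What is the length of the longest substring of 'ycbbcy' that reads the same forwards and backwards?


Scanning 'ycbbcy' for palindromic substrings.
Substring at positions 0-5: 'ycbbcy'.
Check: reverse('ycbbcy') = 'ycbbcy' -> palindrome confirmed.
No longer palindromic substring exists; longest length = 6

6


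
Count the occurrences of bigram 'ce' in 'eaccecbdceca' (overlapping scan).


Scanning 'eaccecbdceca' for bigram 'ce':
  Position 0: 'ea' -> no
  Position 1: 'ac' -> no
  Position 2: 'cc' -> no
  Position 3: 'ce' -> MATCH
  Position 4: 'ec' -> no
  Position 5: 'cb' -> no
  Position 6: 'bd' -> no
  Position 7: 'dc' -> no
  Position 8: 'ce' -> MATCH
  Position 9: 'ec' -> no
  Position 10: 'ca' -> no
Total matches: 2

2


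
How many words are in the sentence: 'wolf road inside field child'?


Counting words by splitting on spaces:
  Word 1: 'wolf'
  Word 2: 'road'
  Word 3: 'inside'
  Word 4: 'field'
  Word 5: 'child'
Total words: 5

5


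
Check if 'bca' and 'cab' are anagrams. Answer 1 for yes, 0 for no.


Sort characters of 'bca': 'abc'
Sort characters of 'cab': 'abc'
Sorted forms match -> they ARE anagrams
Result: 1

1


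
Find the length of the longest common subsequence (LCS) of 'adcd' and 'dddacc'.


DP table for LCS of 'adcd' and 'dddacc':
       d  d  d  a  c  c
    0  0  0  0  0  0  0
  a 0  0  0  0  1  1  1
  d 0  1  1  1  1  1  1
  c 0  1  1  1  1  2  2
  d 0  1  2  2  2  2  2
LCS: 'ac'
LCS length = 2

2


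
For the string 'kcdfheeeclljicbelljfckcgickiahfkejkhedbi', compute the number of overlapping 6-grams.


String 'kcdfheeeclljicbelljfckcgickiahfkejkhedbi' has length L = 40.
Number of overlapping n-grams = L - n + 1
Substituting: 40 - 6 + 1 = 35

35


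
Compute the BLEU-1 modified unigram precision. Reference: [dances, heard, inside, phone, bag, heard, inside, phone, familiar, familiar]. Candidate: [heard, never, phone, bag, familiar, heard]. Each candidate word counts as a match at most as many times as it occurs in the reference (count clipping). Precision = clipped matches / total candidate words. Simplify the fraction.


Reference word counts: {'bag': 1, 'dances': 1, 'familiar': 2, 'heard': 2, 'inside': 2, 'phone': 2}
Checking each candidate word (with clipping):
  'heard' -> in reference (ref count 2, used 1/2) -> match (matches: 1)
  'never' -> not in reference -> no match (matches: 1)
  'phone' -> in reference (ref count 2, used 1/2) -> match (matches: 2)
  'bag' -> in reference (ref count 1, used 1/1) -> match (matches: 3)
  'familiar' -> in reference (ref count 2, used 1/2) -> match (matches: 4)
  'heard' -> in reference (ref count 2, used 2/2) -> match (matches: 5)
Clipped matches: 5, Candidate length: 6
Precision = 5/6

5/6


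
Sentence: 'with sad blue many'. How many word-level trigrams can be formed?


Word trigrams from [4] words:
  Trigram 1: (with sad blue)
  Trigram 2: (sad blue many)
Total word trigrams: 4 - 2 = 2

2


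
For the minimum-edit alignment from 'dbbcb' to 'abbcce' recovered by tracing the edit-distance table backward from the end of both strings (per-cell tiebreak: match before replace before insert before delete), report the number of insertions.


Edit distance = 3. Backtracking from cell (5, 6) with preference match > replace > insert > delete,
then listing the resulting alignment 'dbbcb' -> 'abbcce' left to right:
  Step 1: replace d->a
  Step 2: keep 'b'
  Step 3: keep 'b'
  Step 4: insert 'c' [insertion #1]
  Step 5: keep 'c'
  Step 6: replace b->e
Total insertions: 1

1


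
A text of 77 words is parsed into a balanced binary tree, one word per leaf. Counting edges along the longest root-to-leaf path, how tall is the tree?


In a balanced binary tree with n leaves the deepest leaf is ceil(log2(n)) edges below the root.
log2(77) = 6.2668
ceil(6.2668) = 7
height (edges) = 7

7


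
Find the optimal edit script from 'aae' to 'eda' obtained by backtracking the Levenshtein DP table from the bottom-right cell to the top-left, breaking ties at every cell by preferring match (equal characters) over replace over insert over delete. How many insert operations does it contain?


Edit distance = 3. Backtracking from cell (3, 3) with preference match > replace > insert > delete,
then listing the resulting alignment 'aae' -> 'eda' left to right:
  Step 1: replace a->e
  Step 2: replace a->d
  Step 3: replace e->a
Total insertions: 0

0


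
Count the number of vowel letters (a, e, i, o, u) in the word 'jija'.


Scanning each character of 'jija':
  Position 1: 'j' -> consonant (running count: 0)
  Position 2: 'i' -> vowel (running count: 1)
  Position 3: 'j' -> consonant (running count: 1)
  Position 4: 'a' -> vowel (running count: 2)
Total vowels: 2

2


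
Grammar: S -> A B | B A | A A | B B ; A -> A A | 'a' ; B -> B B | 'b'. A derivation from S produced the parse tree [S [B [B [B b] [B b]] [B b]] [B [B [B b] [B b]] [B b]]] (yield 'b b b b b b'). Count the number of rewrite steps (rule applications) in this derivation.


Every bracketed nonterminal node [X ...] in the tree is produced by exactly one rule application.
Reading the tree off as a leftmost derivation:
  Step 1: S  =>  B B   (applied S -> B B)
  Step 2: B B  =>  B B B   (applied B -> B B)
  Step 3: B B B  =>  B B B B   (applied B -> B B)
  Step 4: B B B B  =>  b B B B   (applied B -> b)
  Step 5: b B B B  =>  b b B B   (applied B -> b)
  Step 6: b b B B  =>  b b b B   (applied B -> b)
  Step 7: b b b B  =>  b b b B B   (applied B -> B B)
  Step 8: b b b B B  =>  b b b B B B   (applied B -> B B)
  Step 9: b b b B B B  =>  b b b b B B   (applied B -> b)
  Step 10: b b b b B B  =>  b b b b b B   (applied B -> b)
  Step 11: b b b b b B  =>  b b b b b b   (applied B -> b)
Final yield: b b b b b b
Total rewrite steps: 11

11


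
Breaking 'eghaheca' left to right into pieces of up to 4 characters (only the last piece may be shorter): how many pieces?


'eghaheca' has 8 characters.
Chunking with max size 4:
  Chunk 1: 'egha' (positions 0-3)
  Chunk 2: 'heca' (positions 4-7)
Total chunks: ceil(8 / 4) = 2

2


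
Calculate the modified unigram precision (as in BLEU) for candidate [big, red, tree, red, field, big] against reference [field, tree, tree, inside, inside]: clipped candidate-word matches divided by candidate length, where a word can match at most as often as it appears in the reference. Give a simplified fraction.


Reference word counts: {'field': 1, 'inside': 2, 'tree': 2}
Checking each candidate word (with clipping):
  'big' -> not in reference -> no match (matches: 0)
  'red' -> not in reference -> no match (matches: 0)
  'tree' -> in reference (ref count 2, used 1/2) -> match (matches: 1)
  'red' -> not in reference -> no match (matches: 1)
  'field' -> in reference (ref count 1, used 1/1) -> match (matches: 2)
  'big' -> not in reference -> no match (matches: 2)
Clipped matches: 2, Candidate length: 6
Precision = 2/6 = 1/3

1/3


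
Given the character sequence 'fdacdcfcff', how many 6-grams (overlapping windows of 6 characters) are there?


String 'fdacdcfcff' has length L = 10.
Number of overlapping n-grams = L - n + 1
Substituting: 10 - 6 + 1 = 5

5


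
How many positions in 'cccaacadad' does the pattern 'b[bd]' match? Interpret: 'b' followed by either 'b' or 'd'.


Pattern: b[bd] means 'b' followed by either 'b' or 'd'.
Scanning 'cccaacadad' position-by-position:
  Pos 0: window 'cc' -> no
  Pos 1: window 'cc' -> no
  Pos 2: window 'ca' -> no
  Pos 3: window 'aa' -> no
  Pos 4: window 'ac' -> no
  Pos 5: window 'ca' -> no
  Pos 6: window 'ad' -> no
  Pos 7: window 'da' -> no
  Pos 8: window 'ad' -> no
  Pos 9: window 'd' -> no
Total matches: 0

0


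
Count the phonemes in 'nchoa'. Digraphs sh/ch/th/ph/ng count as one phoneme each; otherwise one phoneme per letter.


Parsing 'nchoa' greedily, digraphs first:
  'n' -> consonant phoneme (phonemes so far: 1)
  'ch' -> digraph (1 consonant phoneme) (phonemes so far: 2)
  'o' -> vowel phoneme (phonemes so far: 3)
  'a' -> vowel phoneme (phonemes so far: 4)
Total phonemes: 4

4


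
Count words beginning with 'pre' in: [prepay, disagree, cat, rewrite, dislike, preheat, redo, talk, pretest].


Checking each word for prefix 'pre':
  'prepay' -> YES, starts with 'pre' (count: 1)
  'disagree' -> no (count: 1)
  'cat' -> no (count: 1)
  'rewrite' -> no (count: 1)
  'dislike' -> no (count: 1)
  'preheat' -> YES, starts with 'pre' (count: 2)
  'redo' -> no (count: 2)
  'talk' -> no (count: 2)
  'pretest' -> YES, starts with 'pre' (count: 3)
Total with prefix 'pre': 3

3


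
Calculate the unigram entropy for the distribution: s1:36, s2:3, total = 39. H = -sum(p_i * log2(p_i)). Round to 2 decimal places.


Computing entropy H = -sum(p_i * log2(p_i)):
  s1: p = 36/39 = 0.9231, -p*log2(p) = 0.1066
  s2: p = 3/39 = 0.0769, -p*log2(p) = 0.2846
H = sum of terms = 0.3912
Rounded to 2 decimals: 0.39

0.39


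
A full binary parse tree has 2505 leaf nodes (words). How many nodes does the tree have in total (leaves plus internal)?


Leaf nodes (terminals): 2505
Internal nodes = n - 1 = 2505 - 1 = 2504
Total = leaves + internal = 2505 + 2504 = 5009

5009
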